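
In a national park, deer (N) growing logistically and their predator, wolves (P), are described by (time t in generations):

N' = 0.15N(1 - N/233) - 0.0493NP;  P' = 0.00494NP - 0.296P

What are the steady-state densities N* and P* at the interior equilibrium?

From dP/dt = 0 with P > 0: 0.00494N* = 0.296, so N* = 59.9.
Substitute into dN/dt = 0: 0.15(1 - 59.9/233) = 0.0493P*.
The bracket is 0.743, giving P* = 0.111/0.0493 = 2.26.

N* ≈ 59.9, P* ≈ 2.26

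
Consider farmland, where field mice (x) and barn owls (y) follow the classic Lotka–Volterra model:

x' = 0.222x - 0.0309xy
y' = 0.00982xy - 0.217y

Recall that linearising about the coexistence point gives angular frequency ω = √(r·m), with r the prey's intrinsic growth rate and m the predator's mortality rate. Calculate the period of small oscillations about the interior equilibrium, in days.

T ≈ 28.6 days

Here r = 0.222 and m = 0.217, so r·m = 0.0482.
ω = √0.0482 = 0.219 per day, hence T = 2π/ω ≈ 28.6 days.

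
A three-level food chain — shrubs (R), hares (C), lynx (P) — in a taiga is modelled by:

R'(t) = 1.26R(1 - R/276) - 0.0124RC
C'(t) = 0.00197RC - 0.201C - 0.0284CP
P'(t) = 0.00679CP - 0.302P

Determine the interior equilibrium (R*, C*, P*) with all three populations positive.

R* ≈ 155, C* ≈ 44.5, P* ≈ 3.69

From dP/dt = 0: 0.00679C* = 0.302, so C* = 44.5.
From dR/dt = 0: 1.26(1 - R*/276) = 0.0124·44.5, giving R* = 276·(1 - 0.438) = 155.
From dC/dt = 0: 0.00197·155 - 0.201 = 0.0284P*, so P* = 0.105/0.0284 = 3.69.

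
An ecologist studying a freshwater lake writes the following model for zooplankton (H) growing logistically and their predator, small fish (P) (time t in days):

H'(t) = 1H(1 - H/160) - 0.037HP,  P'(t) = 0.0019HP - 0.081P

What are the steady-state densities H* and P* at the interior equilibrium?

H* ≈ 42.6, P* ≈ 19.8

From dP/dt = 0 with P > 0: 0.0019H* = 0.081, so H* = 42.6.
Substitute into dH/dt = 0: 1(1 - 42.6/160) = 0.037P*.
The bracket is 0.734, giving P* = 0.734/0.037 = 19.8.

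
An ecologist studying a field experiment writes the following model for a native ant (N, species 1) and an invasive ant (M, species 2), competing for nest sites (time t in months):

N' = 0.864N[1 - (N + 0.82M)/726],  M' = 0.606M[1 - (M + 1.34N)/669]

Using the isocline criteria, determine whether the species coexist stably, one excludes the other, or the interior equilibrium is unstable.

species 1 excludes species 2

Compare the nullcline intercepts: K1/α12 = 726/0.82 = 885 > K2 = 669; K2/α21 = 669/1.34 = 499 < K1 = 726.
Since the inequalities point opposite ways, species 1 can invade but species 2 cannot.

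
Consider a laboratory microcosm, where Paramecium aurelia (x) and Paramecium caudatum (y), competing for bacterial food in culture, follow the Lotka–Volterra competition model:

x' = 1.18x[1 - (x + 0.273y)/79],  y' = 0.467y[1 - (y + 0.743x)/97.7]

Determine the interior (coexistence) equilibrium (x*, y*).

Setting both brackets to zero gives the nullclines x + 0.273y = 79 and 0.743x + y = 97.7.
Substituting y = 97.7 - 0.743x into the first: x(1 - 0.273·0.743) = 79 - 0.273·97.7.
So x* = 52.3/0.797 = 65.6, and then y* = 97.7 - 0.743·65.6 = 48.9.

x* ≈ 65.6, y* ≈ 48.9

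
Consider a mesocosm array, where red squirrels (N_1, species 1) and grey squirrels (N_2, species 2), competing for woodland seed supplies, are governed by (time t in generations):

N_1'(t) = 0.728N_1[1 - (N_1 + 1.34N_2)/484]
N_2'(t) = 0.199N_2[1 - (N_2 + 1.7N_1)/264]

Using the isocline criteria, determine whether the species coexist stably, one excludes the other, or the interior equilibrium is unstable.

species 1 excludes species 2

Compare the nullcline intercepts: K1/α12 = 484/1.34 = 361 > K2 = 264; K2/α21 = 264/1.7 = 155 < K1 = 484.
Since the inequalities point opposite ways, species 1 can invade but species 2 cannot.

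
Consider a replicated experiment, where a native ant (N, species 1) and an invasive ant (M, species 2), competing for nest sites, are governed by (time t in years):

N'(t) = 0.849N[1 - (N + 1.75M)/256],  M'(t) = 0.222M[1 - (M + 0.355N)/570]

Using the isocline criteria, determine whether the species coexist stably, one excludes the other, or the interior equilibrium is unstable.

species 2 excludes species 1

Compare the nullcline intercepts: K1/α12 = 256/1.75 = 146 < K2 = 570; K2/α21 = 570/0.355 = 1610 > K1 = 256.
Since the inequalities point opposite ways, species 2 can invade but species 1 cannot.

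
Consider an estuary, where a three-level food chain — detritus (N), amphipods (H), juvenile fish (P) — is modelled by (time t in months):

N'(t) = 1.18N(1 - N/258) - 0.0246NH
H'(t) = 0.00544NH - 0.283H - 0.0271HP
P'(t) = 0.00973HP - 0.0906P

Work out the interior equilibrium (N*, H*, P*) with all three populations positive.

From dP/dt = 0: 0.00973H* = 0.0906, so H* = 9.31.
From dN/dt = 0: 1.18(1 - N*/258) = 0.0246·9.31, giving N* = 258·(1 - 0.194) = 208.
From dH/dt = 0: 0.00544·208 - 0.283 = 0.0271P*, so P* = 0.848/0.0271 = 31.3.

N* ≈ 208, H* ≈ 9.31, P* ≈ 31.3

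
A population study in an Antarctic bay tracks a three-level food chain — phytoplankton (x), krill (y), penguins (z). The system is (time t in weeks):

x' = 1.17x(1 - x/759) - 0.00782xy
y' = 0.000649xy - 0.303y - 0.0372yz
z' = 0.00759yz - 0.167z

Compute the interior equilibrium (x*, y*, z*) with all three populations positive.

From dz/dt = 0: 0.00759y* = 0.167, so y* = 22.
From dx/dt = 0: 1.17(1 - x*/759) = 0.00782·22, giving x* = 759·(1 - 0.147) = 647.
From dy/dt = 0: 0.000649·647 - 0.303 = 0.0372z*, so z* = 0.117/0.0372 = 3.15.

x* ≈ 647, y* ≈ 22, z* ≈ 3.15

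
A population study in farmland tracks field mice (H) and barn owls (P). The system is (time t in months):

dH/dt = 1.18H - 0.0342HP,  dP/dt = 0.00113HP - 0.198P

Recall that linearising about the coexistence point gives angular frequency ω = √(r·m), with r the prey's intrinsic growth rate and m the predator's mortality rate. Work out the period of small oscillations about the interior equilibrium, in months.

T ≈ 13 months

Here r = 1.18 and m = 0.198, so r·m = 0.234.
ω = √0.234 = 0.483 per month, hence T = 2π/ω ≈ 13 months.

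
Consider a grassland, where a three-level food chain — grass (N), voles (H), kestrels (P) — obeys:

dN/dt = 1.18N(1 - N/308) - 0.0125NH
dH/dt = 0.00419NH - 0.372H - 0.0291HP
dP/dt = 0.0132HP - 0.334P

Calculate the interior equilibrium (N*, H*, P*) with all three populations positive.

N* ≈ 225, H* ≈ 25.3, P* ≈ 19.7

From dP/dt = 0: 0.0132H* = 0.334, so H* = 25.3.
From dN/dt = 0: 1.18(1 - N*/308) = 0.0125·25.3, giving N* = 308·(1 - 0.268) = 225.
From dH/dt = 0: 0.00419·225 - 0.372 = 0.0291P*, so P* = 0.573/0.0291 = 19.7.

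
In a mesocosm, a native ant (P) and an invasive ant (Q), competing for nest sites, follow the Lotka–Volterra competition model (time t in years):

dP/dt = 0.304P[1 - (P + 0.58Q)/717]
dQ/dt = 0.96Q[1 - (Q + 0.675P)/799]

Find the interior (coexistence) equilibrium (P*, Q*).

Setting both brackets to zero gives the nullclines P + 0.58Q = 717 and 0.675P + Q = 799.
Substituting Q = 799 - 0.675P into the first: P(1 - 0.58·0.675) = 717 - 0.58·799.
So P* = 254/0.609 = 417, and then Q* = 799 - 0.675·417 = 518.

P* ≈ 417, Q* ≈ 518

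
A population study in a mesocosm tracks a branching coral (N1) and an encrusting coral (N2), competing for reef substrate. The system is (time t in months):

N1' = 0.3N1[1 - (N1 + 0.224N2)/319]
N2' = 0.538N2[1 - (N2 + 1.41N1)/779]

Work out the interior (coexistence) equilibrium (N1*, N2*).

Setting both brackets to zero gives the nullclines N1 + 0.224N2 = 319 and 1.41N1 + N2 = 779.
Substituting N2 = 779 - 1.41N1 into the first: N1(1 - 0.224·1.41) = 319 - 0.224·779.
So N1* = 145/0.684 = 211, and then N2* = 779 - 1.41·211 = 481.

N1* ≈ 211, N2* ≈ 481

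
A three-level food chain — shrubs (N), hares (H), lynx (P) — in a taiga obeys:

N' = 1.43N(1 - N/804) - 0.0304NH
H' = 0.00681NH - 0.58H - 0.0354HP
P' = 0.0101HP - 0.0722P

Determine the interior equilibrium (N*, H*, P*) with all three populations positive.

From dP/dt = 0: 0.0101H* = 0.0722, so H* = 7.15.
From dN/dt = 0: 1.43(1 - N*/804) = 0.0304·7.15, giving N* = 804·(1 - 0.152) = 682.
From dH/dt = 0: 0.00681·682 - 0.58 = 0.0354P*, so P* = 4.06/0.0354 = 115.

N* ≈ 682, H* ≈ 7.15, P* ≈ 115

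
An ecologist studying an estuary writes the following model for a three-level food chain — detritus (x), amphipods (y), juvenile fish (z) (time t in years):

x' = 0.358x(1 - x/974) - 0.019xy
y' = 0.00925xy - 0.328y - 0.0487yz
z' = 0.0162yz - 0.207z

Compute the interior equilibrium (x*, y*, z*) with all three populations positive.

x* ≈ 313, y* ≈ 12.8, z* ≈ 52.8

From dz/dt = 0: 0.0162y* = 0.207, so y* = 12.8.
From dx/dt = 0: 0.358(1 - x*/974) = 0.019·12.8, giving x* = 974·(1 - 0.678) = 313.
From dy/dt = 0: 0.00925·313 - 0.328 = 0.0487z*, so z* = 2.57/0.0487 = 52.8.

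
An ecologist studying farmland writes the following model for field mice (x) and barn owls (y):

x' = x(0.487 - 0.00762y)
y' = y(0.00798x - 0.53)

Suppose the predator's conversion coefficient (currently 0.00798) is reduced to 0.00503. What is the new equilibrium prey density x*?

At the interior fixed point, setting dy/dt = 0 with y > 0 fixes x* = (predator death rate)/(xy coefficient) — independent of the other coefficients.
With the change, x* = 0.53/0.00503 = 105; it rises from 66.4.

x* ≈ 105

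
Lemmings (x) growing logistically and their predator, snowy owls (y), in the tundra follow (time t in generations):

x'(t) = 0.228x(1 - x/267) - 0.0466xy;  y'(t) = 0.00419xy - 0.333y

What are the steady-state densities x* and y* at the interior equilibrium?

x* ≈ 79.5, y* ≈ 3.44

From dy/dt = 0 with y > 0: 0.00419x* = 0.333, so x* = 79.5.
Substitute into dx/dt = 0: 0.228(1 - 79.5/267) = 0.0466y*.
The bracket is 0.702, giving y* = 0.16/0.0466 = 3.44.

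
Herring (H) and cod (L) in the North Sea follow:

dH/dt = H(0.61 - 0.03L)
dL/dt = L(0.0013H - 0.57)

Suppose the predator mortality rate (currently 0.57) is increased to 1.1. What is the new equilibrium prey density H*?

At the interior fixed point, setting dL/dt = 0 with L > 0 fixes H* = (predator death rate)/(HL coefficient) — independent of the other coefficients.
With the change, H* = 1.1/0.0013 = 846; it rises from 438.

H* ≈ 846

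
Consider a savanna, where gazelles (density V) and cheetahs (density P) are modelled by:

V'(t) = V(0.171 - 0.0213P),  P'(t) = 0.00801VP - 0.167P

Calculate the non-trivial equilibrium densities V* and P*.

Set dP/dt = 0 with P > 0: 0.00801V - 0.167 = 0, so V* = 0.167/0.00801 = 20.8.
Set dV/dt = 0 with V > 0: 0.171 - 0.0213P = 0, so P* = 0.171/0.0213 = 8.03.

V* ≈ 20.8, P* ≈ 8.03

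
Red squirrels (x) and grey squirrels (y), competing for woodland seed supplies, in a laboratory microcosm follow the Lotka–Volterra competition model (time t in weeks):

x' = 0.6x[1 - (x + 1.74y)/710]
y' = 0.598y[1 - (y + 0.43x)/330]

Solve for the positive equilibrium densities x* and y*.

x* ≈ 539, y* ≈ 98.1

Setting both brackets to zero gives the nullclines x + 1.74y = 710 and 0.43x + y = 330.
Substituting y = 330 - 0.43x into the first: x(1 - 1.74·0.43) = 710 - 1.74·330.
So x* = 136/0.252 = 539, and then y* = 330 - 0.43·539 = 98.1.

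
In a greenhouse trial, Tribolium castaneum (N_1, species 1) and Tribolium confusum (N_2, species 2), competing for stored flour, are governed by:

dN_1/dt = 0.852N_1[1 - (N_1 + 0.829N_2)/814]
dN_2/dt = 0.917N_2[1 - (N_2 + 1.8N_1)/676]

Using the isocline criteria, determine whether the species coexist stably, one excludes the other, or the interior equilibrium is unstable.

species 1 excludes species 2

Compare the nullcline intercepts: K1/α12 = 814/0.829 = 982 > K2 = 676; K2/α21 = 676/1.8 = 376 < K1 = 814.
Since the inequalities point opposite ways, species 1 can invade but species 2 cannot.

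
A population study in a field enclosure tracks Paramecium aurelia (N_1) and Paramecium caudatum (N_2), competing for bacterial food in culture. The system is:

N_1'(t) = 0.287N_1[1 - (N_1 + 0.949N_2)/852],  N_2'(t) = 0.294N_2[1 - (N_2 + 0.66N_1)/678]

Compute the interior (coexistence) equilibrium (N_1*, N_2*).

Setting both brackets to zero gives the nullclines N_1 + 0.949N_2 = 852 and 0.66N_1 + N_2 = 678.
Substituting N_2 = 678 - 0.66N_1 into the first: N_1(1 - 0.949·0.66) = 852 - 0.949·678.
So N_1* = 209/0.374 = 558, and then N_2* = 678 - 0.66·558 = 310.

N_1* ≈ 558, N_2* ≈ 310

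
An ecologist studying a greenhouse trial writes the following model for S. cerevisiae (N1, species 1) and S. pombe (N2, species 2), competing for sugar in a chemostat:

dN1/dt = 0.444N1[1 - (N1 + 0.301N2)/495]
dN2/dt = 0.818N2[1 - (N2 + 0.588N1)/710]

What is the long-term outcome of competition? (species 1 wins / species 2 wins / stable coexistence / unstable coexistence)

Compare the nullcline intercepts: K1/α12 = 495/0.301 = 1640 > K2 = 710; K2/α21 = 710/0.588 = 1210 > K1 = 495.
Since both inequalities hold, each species can invade when rare, so the interior equilibrium is stable.

stable coexistence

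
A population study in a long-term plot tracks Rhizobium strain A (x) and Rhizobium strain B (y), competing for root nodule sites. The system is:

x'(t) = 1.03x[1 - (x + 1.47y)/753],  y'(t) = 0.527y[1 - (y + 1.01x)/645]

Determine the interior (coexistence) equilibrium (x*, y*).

Setting both brackets to zero gives the nullclines x + 1.47y = 753 and 1.01x + y = 645.
Substituting y = 645 - 1.01x into the first: x(1 - 1.47·1.01) = 753 - 1.47·645.
So x* = -195/-0.485 = 403, and then y* = 645 - 1.01·403 = 238.

x* ≈ 403, y* ≈ 238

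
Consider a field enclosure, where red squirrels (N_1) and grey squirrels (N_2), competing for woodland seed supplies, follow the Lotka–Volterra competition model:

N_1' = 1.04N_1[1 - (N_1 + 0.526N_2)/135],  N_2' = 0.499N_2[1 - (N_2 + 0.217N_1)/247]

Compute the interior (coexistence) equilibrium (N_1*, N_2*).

N_1* ≈ 5.73, N_2* ≈ 246

Setting both brackets to zero gives the nullclines N_1 + 0.526N_2 = 135 and 0.217N_1 + N_2 = 247.
Substituting N_2 = 247 - 0.217N_1 into the first: N_1(1 - 0.526·0.217) = 135 - 0.526·247.
So N_1* = 5.08/0.886 = 5.73, and then N_2* = 247 - 0.217·5.73 = 246.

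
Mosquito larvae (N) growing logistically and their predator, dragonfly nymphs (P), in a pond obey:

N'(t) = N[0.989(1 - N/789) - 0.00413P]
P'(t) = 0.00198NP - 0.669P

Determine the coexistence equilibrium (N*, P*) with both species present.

From dP/dt = 0 with P > 0: 0.00198N* = 0.669, so N* = 338.
Substitute into dN/dt = 0: 0.989(1 - 338/789) = 0.00413P*.
The bracket is 0.572, giving P* = 0.565/0.00413 = 137.

N* ≈ 338, P* ≈ 137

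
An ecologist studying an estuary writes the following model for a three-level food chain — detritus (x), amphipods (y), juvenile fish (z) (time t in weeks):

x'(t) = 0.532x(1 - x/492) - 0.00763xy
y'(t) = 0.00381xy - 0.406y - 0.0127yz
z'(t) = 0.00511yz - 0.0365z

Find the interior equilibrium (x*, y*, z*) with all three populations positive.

x* ≈ 442, y* ≈ 7.14, z* ≈ 101

From dz/dt = 0: 0.00511y* = 0.0365, so y* = 7.14.
From dx/dt = 0: 0.532(1 - x*/492) = 0.00763·7.14, giving x* = 492·(1 - 0.102) = 442.
From dy/dt = 0: 0.00381·442 - 0.406 = 0.0127z*, so z* = 1.28/0.0127 = 101.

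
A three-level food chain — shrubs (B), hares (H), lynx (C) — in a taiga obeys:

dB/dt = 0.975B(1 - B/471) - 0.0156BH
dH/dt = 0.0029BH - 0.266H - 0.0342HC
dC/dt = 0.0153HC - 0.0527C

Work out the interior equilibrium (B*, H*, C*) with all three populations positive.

B* ≈ 445, H* ≈ 3.44, C* ≈ 30

From dC/dt = 0: 0.0153H* = 0.0527, so H* = 3.44.
From dB/dt = 0: 0.975(1 - B*/471) = 0.0156·3.44, giving B* = 471·(1 - 0.0551) = 445.
From dH/dt = 0: 0.0029·445 - 0.266 = 0.0342C*, so C* = 1.02/0.0342 = 30.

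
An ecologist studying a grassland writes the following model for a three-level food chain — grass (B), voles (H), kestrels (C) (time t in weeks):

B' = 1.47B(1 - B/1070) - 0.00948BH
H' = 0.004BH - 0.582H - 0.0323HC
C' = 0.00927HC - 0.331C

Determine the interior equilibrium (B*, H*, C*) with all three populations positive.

From dC/dt = 0: 0.00927H* = 0.331, so H* = 35.7.
From dB/dt = 0: 1.47(1 - B*/1070) = 0.00948·35.7, giving B* = 1070·(1 - 0.23) = 824.
From dH/dt = 0: 0.004·824 - 0.582 = 0.0323C*, so C* = 2.71/0.0323 = 84.

B* ≈ 824, H* ≈ 35.7, C* ≈ 84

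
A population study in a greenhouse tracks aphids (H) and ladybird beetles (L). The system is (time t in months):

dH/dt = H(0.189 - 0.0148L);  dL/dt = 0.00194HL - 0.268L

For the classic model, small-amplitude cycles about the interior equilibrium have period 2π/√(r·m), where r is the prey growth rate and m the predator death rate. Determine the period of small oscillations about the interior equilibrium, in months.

T ≈ 27.9 months

Here r = 0.189 and m = 0.268, so r·m = 0.0507.
ω = √0.0507 = 0.225 per month, hence T = 2π/ω ≈ 27.9 months.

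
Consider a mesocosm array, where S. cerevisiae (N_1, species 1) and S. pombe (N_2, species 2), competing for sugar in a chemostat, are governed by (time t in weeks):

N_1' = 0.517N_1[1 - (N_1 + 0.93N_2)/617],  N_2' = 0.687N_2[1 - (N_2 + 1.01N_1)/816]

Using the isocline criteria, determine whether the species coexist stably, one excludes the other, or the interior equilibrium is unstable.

species 2 excludes species 1

Compare the nullcline intercepts: K1/α12 = 617/0.93 = 663 < K2 = 816; K2/α21 = 816/1.01 = 808 > K1 = 617.
Since the inequalities point opposite ways, species 2 can invade but species 1 cannot.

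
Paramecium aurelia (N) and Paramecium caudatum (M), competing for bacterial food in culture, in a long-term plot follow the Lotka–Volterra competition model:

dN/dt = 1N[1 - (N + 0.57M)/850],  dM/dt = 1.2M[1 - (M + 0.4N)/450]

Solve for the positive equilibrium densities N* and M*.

Setting both brackets to zero gives the nullclines N + 0.57M = 850 and 0.4N + M = 450.
Substituting M = 450 - 0.4N into the first: N(1 - 0.57·0.4) = 850 - 0.57·450.
So N* = 594/0.772 = 769, and then M* = 450 - 0.4·769 = 142.

N* ≈ 769, M* ≈ 142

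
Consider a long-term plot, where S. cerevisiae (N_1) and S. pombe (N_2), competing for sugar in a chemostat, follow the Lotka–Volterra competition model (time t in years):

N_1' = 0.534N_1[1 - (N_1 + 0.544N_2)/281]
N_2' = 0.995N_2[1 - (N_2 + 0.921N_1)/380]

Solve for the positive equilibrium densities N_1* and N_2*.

N_1* ≈ 149, N_2* ≈ 243

Setting both brackets to zero gives the nullclines N_1 + 0.544N_2 = 281 and 0.921N_1 + N_2 = 380.
Substituting N_2 = 380 - 0.921N_1 into the first: N_1(1 - 0.544·0.921) = 281 - 0.544·380.
So N_1* = 74.3/0.499 = 149, and then N_2* = 380 - 0.921·149 = 243.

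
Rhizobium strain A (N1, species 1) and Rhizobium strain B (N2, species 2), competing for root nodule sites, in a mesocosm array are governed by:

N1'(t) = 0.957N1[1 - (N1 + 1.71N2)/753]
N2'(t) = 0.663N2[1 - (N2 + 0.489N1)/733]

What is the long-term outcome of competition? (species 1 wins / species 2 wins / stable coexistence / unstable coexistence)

Compare the nullcline intercepts: K1/α12 = 753/1.71 = 440 < K2 = 733; K2/α21 = 733/0.489 = 1500 > K1 = 753.
Since the inequalities point opposite ways, species 2 can invade but species 1 cannot.

species 2 excludes species 1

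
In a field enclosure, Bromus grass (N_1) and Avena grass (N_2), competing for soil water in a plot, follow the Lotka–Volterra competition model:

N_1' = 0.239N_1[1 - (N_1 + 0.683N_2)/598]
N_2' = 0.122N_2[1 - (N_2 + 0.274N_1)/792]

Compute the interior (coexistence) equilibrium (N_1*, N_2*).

Setting both brackets to zero gives the nullclines N_1 + 0.683N_2 = 598 and 0.274N_1 + N_2 = 792.
Substituting N_2 = 792 - 0.274N_1 into the first: N_1(1 - 0.683·0.274) = 598 - 0.683·792.
So N_1* = 57.1/0.813 = 70.2, and then N_2* = 792 - 0.274·70.2 = 773.

N_1* ≈ 70.2, N_2* ≈ 773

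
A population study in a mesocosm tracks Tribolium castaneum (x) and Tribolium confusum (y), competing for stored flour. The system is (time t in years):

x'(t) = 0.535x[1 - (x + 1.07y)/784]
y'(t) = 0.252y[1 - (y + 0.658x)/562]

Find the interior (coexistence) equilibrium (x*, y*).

Setting both brackets to zero gives the nullclines x + 1.07y = 784 and 0.658x + y = 562.
Substituting y = 562 - 0.658x into the first: x(1 - 1.07·0.658) = 784 - 1.07·562.
So x* = 183/0.296 = 617, and then y* = 562 - 0.658·617 = 156.

x* ≈ 617, y* ≈ 156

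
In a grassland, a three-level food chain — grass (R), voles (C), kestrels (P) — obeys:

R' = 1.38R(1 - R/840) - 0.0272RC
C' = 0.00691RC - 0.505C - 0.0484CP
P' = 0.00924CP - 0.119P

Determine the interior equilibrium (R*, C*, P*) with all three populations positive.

From dP/dt = 0: 0.00924C* = 0.119, so C* = 12.9.
From dR/dt = 0: 1.38(1 - R*/840) = 0.0272·12.9, giving R* = 840·(1 - 0.254) = 627.
From dC/dt = 0: 0.00691·627 - 0.505 = 0.0484P*, so P* = 3.83/0.0484 = 79.

R* ≈ 627, C* ≈ 12.9, P* ≈ 79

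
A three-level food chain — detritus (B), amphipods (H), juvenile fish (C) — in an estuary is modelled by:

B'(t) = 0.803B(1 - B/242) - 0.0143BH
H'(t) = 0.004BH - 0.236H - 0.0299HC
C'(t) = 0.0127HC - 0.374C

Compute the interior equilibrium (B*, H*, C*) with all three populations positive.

From dC/dt = 0: 0.0127H* = 0.374, so H* = 29.4.
From dB/dt = 0: 0.803(1 - B*/242) = 0.0143·29.4, giving B* = 242·(1 - 0.524) = 115.
From dH/dt = 0: 0.004·115 - 0.236 = 0.0299C*, so C* = 0.224/0.0299 = 7.5.

B* ≈ 115, H* ≈ 29.4, C* ≈ 7.5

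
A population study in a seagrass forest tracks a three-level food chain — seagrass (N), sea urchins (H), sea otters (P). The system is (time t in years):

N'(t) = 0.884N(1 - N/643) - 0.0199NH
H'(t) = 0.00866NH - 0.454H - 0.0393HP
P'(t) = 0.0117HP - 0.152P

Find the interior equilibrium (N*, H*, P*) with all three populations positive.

N* ≈ 455, H* ≈ 13, P* ≈ 88.7

From dP/dt = 0: 0.0117H* = 0.152, so H* = 13.
From dN/dt = 0: 0.884(1 - N*/643) = 0.0199·13, giving N* = 643·(1 - 0.292) = 455.
From dH/dt = 0: 0.00866·455 - 0.454 = 0.0393P*, so P* = 3.49/0.0393 = 88.7.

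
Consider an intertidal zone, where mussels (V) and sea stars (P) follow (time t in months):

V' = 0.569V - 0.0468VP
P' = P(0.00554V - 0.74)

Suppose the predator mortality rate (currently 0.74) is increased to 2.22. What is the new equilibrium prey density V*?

V* ≈ 401

At the interior fixed point, setting dP/dt = 0 with P > 0 fixes V* = (predator death rate)/(VP coefficient) — independent of the other coefficients.
With the change, V* = 2.22/0.00554 = 401; it rises from 134.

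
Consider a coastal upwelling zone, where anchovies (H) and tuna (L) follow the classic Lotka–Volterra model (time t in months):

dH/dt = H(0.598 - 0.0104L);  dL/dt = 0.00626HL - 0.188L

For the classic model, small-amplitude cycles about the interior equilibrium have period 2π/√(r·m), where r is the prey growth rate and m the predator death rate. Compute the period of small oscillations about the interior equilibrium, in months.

T ≈ 18.7 months

Here r = 0.598 and m = 0.188, so r·m = 0.112.
ω = √0.112 = 0.335 per month, hence T = 2π/ω ≈ 18.7 months.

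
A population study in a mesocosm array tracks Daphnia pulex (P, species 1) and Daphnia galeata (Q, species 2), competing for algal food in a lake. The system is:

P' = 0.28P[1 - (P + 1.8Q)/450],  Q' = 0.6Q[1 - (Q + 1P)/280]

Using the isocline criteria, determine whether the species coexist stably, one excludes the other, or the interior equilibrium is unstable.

Compare the nullcline intercepts: K1/α12 = 450/1.8 = 250 < K2 = 280; K2/α21 = 280/1 = 280 < K1 = 450.
Since both are reversed, neither can invade when rare; the interior point is a saddle.

unstable coexistence (outcome depends on initial conditions)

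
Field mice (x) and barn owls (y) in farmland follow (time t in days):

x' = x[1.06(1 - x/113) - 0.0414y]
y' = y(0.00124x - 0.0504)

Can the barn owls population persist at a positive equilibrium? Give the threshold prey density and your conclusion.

Threshold x = 40.6; K > 40.6, so yes, the predator persists.

The predator equation gives dy/dt > 0 only when x > 0.0504/0.00124 = 40.6.
Without the predator, x → K = 113. Since 113 > 40.6, the predator can invade and persist.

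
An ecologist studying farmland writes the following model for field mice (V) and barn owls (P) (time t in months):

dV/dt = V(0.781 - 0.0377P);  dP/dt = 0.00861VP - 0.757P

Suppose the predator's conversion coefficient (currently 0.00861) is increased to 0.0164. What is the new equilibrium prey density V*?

V* ≈ 46.2

At the interior fixed point, setting dP/dt = 0 with P > 0 fixes V* = (predator death rate)/(VP coefficient) — independent of the other coefficients.
With the change, V* = 0.757/0.0164 = 46.2; it falls from 87.9.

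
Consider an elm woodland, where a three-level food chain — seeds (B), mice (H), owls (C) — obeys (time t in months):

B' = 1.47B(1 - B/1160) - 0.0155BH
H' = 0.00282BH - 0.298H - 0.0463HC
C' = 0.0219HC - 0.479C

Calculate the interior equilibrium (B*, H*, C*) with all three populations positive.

From dC/dt = 0: 0.0219H* = 0.479, so H* = 21.9.
From dB/dt = 0: 1.47(1 - B*/1160) = 0.0155·21.9, giving B* = 1160·(1 - 0.231) = 892.
From dH/dt = 0: 0.00282·892 - 0.298 = 0.0463C*, so C* = 2.22/0.0463 = 47.9.

B* ≈ 892, H* ≈ 21.9, C* ≈ 47.9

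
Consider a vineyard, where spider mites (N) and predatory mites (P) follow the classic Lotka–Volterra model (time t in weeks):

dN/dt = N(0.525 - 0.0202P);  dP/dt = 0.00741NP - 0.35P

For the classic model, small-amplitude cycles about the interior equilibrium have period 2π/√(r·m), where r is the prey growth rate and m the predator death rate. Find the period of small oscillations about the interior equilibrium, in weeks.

Here r = 0.525 and m = 0.35, so r·m = 0.184.
ω = √0.184 = 0.429 per week, hence T = 2π/ω ≈ 14.7 weeks.

T ≈ 14.7 weeks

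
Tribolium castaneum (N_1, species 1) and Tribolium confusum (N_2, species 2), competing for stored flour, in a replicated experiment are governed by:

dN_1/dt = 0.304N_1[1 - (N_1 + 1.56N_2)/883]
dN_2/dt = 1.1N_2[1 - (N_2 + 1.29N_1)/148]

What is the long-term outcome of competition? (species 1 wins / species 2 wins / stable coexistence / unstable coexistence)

Compare the nullcline intercepts: K1/α12 = 883/1.56 = 566 > K2 = 148; K2/α21 = 148/1.29 = 115 < K1 = 883.
Since the inequalities point opposite ways, species 1 can invade but species 2 cannot.

species 1 excludes species 2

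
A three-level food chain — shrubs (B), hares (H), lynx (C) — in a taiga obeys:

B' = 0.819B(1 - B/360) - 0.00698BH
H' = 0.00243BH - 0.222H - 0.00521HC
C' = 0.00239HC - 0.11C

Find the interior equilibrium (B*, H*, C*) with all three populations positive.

From dC/dt = 0: 0.00239H* = 0.11, so H* = 46.
From dB/dt = 0: 0.819(1 - B*/360) = 0.00698·46, giving B* = 360·(1 - 0.392) = 219.
From dH/dt = 0: 0.00243·219 - 0.222 = 0.00521C*, so C* = 0.31/0.00521 = 59.4.

B* ≈ 219, H* ≈ 46, C* ≈ 59.4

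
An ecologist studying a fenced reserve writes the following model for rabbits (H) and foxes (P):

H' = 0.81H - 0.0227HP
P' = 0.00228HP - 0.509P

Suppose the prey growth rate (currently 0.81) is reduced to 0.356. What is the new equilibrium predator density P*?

P* ≈ 15.7

At the interior fixed point, setting dH/dt = 0 with H > 0 fixes P* = (prey growth rate)/(HP coefficient) — independent of the other coefficients.
With the change, P* = 0.356/0.0227 = 15.7; it falls from 35.7.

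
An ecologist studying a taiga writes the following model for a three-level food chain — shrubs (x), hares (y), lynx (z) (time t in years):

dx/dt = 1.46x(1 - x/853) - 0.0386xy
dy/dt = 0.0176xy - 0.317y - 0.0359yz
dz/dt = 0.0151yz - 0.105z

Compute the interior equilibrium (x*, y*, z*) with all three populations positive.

x* ≈ 696, y* ≈ 6.95, z* ≈ 332

From dz/dt = 0: 0.0151y* = 0.105, so y* = 6.95.
From dx/dt = 0: 1.46(1 - x*/853) = 0.0386·6.95, giving x* = 853·(1 - 0.184) = 696.
From dy/dt = 0: 0.0176·696 - 0.317 = 0.0359z*, so z* = 11.9/0.0359 = 332.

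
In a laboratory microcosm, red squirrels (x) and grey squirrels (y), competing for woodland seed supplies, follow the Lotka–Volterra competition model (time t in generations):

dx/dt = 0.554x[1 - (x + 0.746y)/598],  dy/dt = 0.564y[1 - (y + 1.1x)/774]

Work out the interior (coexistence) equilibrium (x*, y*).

x* ≈ 115, y* ≈ 648

Setting both brackets to zero gives the nullclines x + 0.746y = 598 and 1.1x + y = 774.
Substituting y = 774 - 1.1x into the first: x(1 - 0.746·1.1) = 598 - 0.746·774.
So x* = 20.6/0.179 = 115, and then y* = 774 - 1.1·115 = 648.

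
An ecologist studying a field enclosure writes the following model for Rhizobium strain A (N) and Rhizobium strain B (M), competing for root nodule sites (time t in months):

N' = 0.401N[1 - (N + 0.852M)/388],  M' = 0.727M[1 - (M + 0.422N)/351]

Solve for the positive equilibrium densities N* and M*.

Setting both brackets to zero gives the nullclines N + 0.852M = 388 and 0.422N + M = 351.
Substituting M = 351 - 0.422N into the first: N(1 - 0.852·0.422) = 388 - 0.852·351.
So N* = 88.9/0.64 = 139, and then M* = 351 - 0.422·139 = 292.

N* ≈ 139, M* ≈ 292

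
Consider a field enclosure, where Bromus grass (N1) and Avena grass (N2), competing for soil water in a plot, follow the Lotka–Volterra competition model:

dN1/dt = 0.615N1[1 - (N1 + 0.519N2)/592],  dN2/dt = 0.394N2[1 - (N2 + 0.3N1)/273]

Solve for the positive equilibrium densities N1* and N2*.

N1* ≈ 533, N2* ≈ 113

Setting both brackets to zero gives the nullclines N1 + 0.519N2 = 592 and 0.3N1 + N2 = 273.
Substituting N2 = 273 - 0.3N1 into the first: N1(1 - 0.519·0.3) = 592 - 0.519·273.
So N1* = 450/0.844 = 533, and then N2* = 273 - 0.3·533 = 113.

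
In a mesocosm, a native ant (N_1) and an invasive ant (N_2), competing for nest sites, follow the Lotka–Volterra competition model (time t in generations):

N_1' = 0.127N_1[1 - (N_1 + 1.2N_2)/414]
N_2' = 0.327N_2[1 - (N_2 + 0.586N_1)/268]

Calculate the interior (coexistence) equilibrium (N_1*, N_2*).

Setting both brackets to zero gives the nullclines N_1 + 1.2N_2 = 414 and 0.586N_1 + N_2 = 268.
Substituting N_2 = 268 - 0.586N_1 into the first: N_1(1 - 1.2·0.586) = 414 - 1.2·268.
So N_1* = 92.4/0.297 = 311, and then N_2* = 268 - 0.586·311 = 85.6.

N_1* ≈ 311, N_2* ≈ 85.6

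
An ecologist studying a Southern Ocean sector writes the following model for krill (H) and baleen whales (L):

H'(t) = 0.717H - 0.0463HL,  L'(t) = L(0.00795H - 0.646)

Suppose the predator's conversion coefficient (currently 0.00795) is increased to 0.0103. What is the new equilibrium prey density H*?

H* ≈ 62.7

At the interior fixed point, setting dL/dt = 0 with L > 0 fixes H* = (predator death rate)/(HL coefficient) — independent of the other coefficients.
With the change, H* = 0.646/0.0103 = 62.7; it falls from 81.3.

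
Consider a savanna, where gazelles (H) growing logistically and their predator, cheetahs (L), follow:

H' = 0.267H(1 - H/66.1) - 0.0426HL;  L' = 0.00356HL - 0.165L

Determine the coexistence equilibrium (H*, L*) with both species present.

From dL/dt = 0 with L > 0: 0.00356H* = 0.165, so H* = 46.3.
Substitute into dH/dt = 0: 0.267(1 - 46.3/66.1) = 0.0426L*.
The bracket is 0.299, giving L* = 0.0798/0.0426 = 1.87.

H* ≈ 46.3, L* ≈ 1.87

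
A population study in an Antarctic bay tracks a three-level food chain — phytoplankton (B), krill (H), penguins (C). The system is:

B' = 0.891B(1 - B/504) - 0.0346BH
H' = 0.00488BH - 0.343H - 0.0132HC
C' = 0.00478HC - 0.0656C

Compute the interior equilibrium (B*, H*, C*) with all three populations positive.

B* ≈ 235, H* ≈ 13.7, C* ≈ 61

From dC/dt = 0: 0.00478H* = 0.0656, so H* = 13.7.
From dB/dt = 0: 0.891(1 - B*/504) = 0.0346·13.7, giving B* = 504·(1 - 0.533) = 235.
From dH/dt = 0: 0.00488·235 - 0.343 = 0.0132C*, so C* = 0.806/0.0132 = 61.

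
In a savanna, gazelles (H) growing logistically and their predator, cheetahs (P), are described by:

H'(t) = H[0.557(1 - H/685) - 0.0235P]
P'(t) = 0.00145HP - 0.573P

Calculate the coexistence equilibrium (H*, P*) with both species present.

H* ≈ 395, P* ≈ 10

From dP/dt = 0 with P > 0: 0.00145H* = 0.573, so H* = 395.
Substitute into dH/dt = 0: 0.557(1 - 395/685) = 0.0235P*.
The bracket is 0.423, giving P* = 0.236/0.0235 = 10.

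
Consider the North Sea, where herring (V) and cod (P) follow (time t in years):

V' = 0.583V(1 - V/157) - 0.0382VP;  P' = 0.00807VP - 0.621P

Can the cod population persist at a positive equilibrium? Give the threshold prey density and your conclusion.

Threshold V = 77; K > 77, so yes, the predator persists.

The predator equation gives dP/dt > 0 only when V > 0.621/0.00807 = 77.
Without the predator, V → K = 157. Since 157 > 77, the predator can invade and persist.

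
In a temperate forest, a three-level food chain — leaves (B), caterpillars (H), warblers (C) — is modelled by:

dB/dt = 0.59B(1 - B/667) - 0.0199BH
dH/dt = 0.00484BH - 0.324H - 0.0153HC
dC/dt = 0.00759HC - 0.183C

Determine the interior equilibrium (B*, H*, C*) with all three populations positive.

B* ≈ 125, H* ≈ 24.1, C* ≈ 18.2

From dC/dt = 0: 0.00759H* = 0.183, so H* = 24.1.
From dB/dt = 0: 0.59(1 - B*/667) = 0.0199·24.1, giving B* = 667·(1 - 0.813) = 125.
From dH/dt = 0: 0.00484·125 - 0.324 = 0.0153C*, so C* = 0.279/0.0153 = 18.2.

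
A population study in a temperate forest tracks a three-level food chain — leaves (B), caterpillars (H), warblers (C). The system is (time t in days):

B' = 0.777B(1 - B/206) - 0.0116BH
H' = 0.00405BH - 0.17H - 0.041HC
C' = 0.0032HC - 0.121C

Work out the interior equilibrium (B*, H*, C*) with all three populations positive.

From dC/dt = 0: 0.0032H* = 0.121, so H* = 37.8.
From dB/dt = 0: 0.777(1 - B*/206) = 0.0116·37.8, giving B* = 206·(1 - 0.565) = 89.7.
From dH/dt = 0: 0.00405·89.7 - 0.17 = 0.041C*, so C* = 0.193/0.041 = 4.72.

B* ≈ 89.7, H* ≈ 37.8, C* ≈ 4.72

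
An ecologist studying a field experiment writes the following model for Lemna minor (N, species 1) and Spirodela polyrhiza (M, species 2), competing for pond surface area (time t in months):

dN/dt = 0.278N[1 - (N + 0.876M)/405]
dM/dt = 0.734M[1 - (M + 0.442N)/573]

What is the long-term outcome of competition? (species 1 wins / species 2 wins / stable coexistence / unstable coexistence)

species 2 excludes species 1

Compare the nullcline intercepts: K1/α12 = 405/0.876 = 462 < K2 = 573; K2/α21 = 573/0.442 = 1300 > K1 = 405.
Since the inequalities point opposite ways, species 2 can invade but species 1 cannot.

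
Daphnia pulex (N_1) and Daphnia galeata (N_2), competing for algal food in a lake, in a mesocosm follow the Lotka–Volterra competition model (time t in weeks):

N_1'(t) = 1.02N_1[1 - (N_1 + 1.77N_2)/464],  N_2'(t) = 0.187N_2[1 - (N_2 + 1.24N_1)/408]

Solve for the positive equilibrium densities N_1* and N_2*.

N_1* ≈ 216, N_2* ≈ 140

Setting both brackets to zero gives the nullclines N_1 + 1.77N_2 = 464 and 1.24N_1 + N_2 = 408.
Substituting N_2 = 408 - 1.24N_1 into the first: N_1(1 - 1.77·1.24) = 464 - 1.77·408.
So N_1* = -258/-1.19 = 216, and then N_2* = 408 - 1.24·216 = 140.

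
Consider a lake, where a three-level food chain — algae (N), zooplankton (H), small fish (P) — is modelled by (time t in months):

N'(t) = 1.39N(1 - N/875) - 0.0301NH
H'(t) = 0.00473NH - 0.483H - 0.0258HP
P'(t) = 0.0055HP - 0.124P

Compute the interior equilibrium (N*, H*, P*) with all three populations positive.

From dP/dt = 0: 0.0055H* = 0.124, so H* = 22.5.
From dN/dt = 0: 1.39(1 - N*/875) = 0.0301·22.5, giving N* = 875·(1 - 0.488) = 448.
From dH/dt = 0: 0.00473·448 - 0.483 = 0.0258P*, so P* = 1.64/0.0258 = 63.4.

N* ≈ 448, H* ≈ 22.5, P* ≈ 63.4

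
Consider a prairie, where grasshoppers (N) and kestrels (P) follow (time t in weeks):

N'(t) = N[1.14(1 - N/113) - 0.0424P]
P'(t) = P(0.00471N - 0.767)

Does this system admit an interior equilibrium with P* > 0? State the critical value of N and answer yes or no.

Threshold N = 163; K < 163, so no, the predator goes extinct.

The predator equation gives dP/dt > 0 only when N > 0.767/0.00471 = 163.
Without the predator, N → K = 113. Since 113 < 163, the predator cannot invade.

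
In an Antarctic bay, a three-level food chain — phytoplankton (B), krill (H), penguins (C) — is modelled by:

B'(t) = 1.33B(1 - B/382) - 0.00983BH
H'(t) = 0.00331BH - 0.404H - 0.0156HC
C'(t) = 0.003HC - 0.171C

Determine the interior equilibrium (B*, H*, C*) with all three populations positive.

From dC/dt = 0: 0.003H* = 0.171, so H* = 57.
From dB/dt = 0: 1.33(1 - B*/382) = 0.00983·57, giving B* = 382·(1 - 0.421) = 221.
From dH/dt = 0: 0.00331·221 - 0.404 = 0.0156C*, so C* = 0.328/0.0156 = 21.

B* ≈ 221, H* ≈ 57, C* ≈ 21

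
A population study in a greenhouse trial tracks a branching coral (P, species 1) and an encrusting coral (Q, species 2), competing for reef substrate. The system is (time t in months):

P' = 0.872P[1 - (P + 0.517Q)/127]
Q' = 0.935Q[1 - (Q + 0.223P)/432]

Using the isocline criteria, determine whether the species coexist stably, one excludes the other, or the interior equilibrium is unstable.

Compare the nullcline intercepts: K1/α12 = 127/0.517 = 246 < K2 = 432; K2/α21 = 432/0.223 = 1940 > K1 = 127.
Since the inequalities point opposite ways, species 2 can invade but species 1 cannot.

species 2 excludes species 1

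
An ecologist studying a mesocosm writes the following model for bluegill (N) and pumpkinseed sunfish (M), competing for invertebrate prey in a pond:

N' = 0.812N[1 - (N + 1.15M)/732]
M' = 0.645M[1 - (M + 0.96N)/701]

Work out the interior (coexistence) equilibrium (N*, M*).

Setting both brackets to zero gives the nullclines N + 1.15M = 732 and 0.96N + M = 701.
Substituting M = 701 - 0.96N into the first: N(1 - 1.15·0.96) = 732 - 1.15·701.
So N* = -74.1/-0.104 = 713, and then M* = 701 - 0.96·713 = 16.5.

N* ≈ 713, M* ≈ 16.5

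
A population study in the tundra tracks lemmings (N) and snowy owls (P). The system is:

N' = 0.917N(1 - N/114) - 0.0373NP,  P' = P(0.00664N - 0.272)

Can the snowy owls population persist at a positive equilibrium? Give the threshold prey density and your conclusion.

The predator equation gives dP/dt > 0 only when N > 0.272/0.00664 = 41.
Without the predator, N → K = 114. Since 114 > 41, the predator can invade and persist.

Threshold N = 41; K > 41, so yes, the predator persists.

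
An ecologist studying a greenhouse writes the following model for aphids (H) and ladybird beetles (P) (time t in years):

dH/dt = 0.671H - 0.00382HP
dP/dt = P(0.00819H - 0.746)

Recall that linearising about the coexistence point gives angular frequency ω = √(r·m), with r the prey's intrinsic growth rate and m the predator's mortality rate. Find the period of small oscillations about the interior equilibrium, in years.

T ≈ 8.88 years

Here r = 0.671 and m = 0.746, so r·m = 0.501.
ω = √0.501 = 0.708 per year, hence T = 2π/ω ≈ 8.88 years.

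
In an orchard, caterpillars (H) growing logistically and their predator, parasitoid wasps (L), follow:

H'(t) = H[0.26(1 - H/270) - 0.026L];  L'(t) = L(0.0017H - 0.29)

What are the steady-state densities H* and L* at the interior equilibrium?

H* ≈ 171, L* ≈ 3.68

From dL/dt = 0 with L > 0: 0.0017H* = 0.29, so H* = 171.
Substitute into dH/dt = 0: 0.26(1 - 171/270) = 0.026L*.
The bracket is 0.368, giving L* = 0.0957/0.026 = 3.68.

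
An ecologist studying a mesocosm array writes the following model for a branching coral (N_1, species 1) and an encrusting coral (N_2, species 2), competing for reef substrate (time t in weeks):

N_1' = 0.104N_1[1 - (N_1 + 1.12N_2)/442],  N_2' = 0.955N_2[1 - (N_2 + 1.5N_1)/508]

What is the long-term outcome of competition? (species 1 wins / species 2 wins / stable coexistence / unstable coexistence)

unstable coexistence (outcome depends on initial conditions)

Compare the nullcline intercepts: K1/α12 = 442/1.12 = 395 < K2 = 508; K2/α21 = 508/1.5 = 339 < K1 = 442.
Since both are reversed, neither can invade when rare; the interior point is a saddle.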